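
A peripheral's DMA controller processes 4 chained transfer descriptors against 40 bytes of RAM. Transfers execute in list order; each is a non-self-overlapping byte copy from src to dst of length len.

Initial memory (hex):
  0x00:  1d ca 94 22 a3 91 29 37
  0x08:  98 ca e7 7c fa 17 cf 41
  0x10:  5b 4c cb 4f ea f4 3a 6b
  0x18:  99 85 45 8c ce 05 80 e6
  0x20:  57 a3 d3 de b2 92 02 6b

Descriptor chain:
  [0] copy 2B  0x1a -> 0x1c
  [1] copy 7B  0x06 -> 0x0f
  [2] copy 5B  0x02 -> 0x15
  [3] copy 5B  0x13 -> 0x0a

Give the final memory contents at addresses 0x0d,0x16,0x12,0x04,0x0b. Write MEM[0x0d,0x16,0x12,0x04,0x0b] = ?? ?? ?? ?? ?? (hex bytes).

D0: mem[0x1c..0x1d] <- [45 8c]
D1: mem[0x0f..0x15] <- [29 37 98 ca e7 7c fa]
D2: mem[0x15..0x19] <- [94 22 a3 91 29]
D3: mem[0x0a..0x0e] <- [e7 7c 94 22 a3]
query mem[0x0d]=0x22, mem[0x16]=0x22, mem[0x12]=0xca, mem[0x04]=0xa3, mem[0x0b]=0x7c

MEM[0x0d,0x16,0x12,0x04,0x0b] = 22 22 ca a3 7c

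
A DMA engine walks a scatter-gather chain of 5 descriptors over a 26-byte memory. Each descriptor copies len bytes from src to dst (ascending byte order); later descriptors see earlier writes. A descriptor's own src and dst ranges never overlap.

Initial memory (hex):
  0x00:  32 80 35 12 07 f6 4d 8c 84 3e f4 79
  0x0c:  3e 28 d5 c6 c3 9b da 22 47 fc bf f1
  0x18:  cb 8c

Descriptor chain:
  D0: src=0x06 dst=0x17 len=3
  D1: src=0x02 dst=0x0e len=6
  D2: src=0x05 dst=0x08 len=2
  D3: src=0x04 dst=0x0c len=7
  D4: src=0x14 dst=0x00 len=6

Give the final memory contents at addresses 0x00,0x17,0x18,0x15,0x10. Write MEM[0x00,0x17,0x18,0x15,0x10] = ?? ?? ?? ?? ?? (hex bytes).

MEM[0x00,0x17,0x18,0x15,0x10] = 47 4d 8c fc f6

#0 dst[0x17+3] := {0x4d,0x8c,0x84}
#1 dst[0x0e+6] := {0x35,0x12,0x07,0xf6,0x4d,0x8c}
#2 dst[0x08+2] := {0xf6,0x4d}
#3 dst[0x0c+7] := {0x07,0xf6,0x4d,0x8c,0xf6,0x4d,0xf4}
#4 dst[0x00+6] := {0x47,0xfc,0xbf,0x4d,0x8c,0x84}
query mem[0x00]=0x47, mem[0x17]=0x4d, mem[0x18]=0x8c, mem[0x15]=0xfc, mem[0x10]=0xf6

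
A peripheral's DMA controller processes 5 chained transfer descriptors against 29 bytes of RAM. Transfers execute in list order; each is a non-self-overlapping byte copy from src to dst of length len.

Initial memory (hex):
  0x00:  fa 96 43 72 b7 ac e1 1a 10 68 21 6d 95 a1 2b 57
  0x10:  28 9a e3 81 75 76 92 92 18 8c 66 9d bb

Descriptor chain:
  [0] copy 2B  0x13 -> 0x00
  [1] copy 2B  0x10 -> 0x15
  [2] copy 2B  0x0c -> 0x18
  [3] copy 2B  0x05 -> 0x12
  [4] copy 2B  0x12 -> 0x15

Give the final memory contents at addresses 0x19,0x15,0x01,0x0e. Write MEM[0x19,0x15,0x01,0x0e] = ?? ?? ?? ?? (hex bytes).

MEM[0x19,0x15,0x01,0x0e] = a1 ac 75 2b

#0 dst[0x00+2] := {0x81,0x75}
#1 dst[0x15+2] := {0x28,0x9a}
#2 dst[0x18+2] := {0x95,0xa1}
#3 dst[0x12+2] := {0xac,0xe1}
#4 dst[0x15+2] := {0xac,0xe1}
query mem[0x19]=0xa1, mem[0x15]=0xac, mem[0x01]=0x75, mem[0x0e]=0x2b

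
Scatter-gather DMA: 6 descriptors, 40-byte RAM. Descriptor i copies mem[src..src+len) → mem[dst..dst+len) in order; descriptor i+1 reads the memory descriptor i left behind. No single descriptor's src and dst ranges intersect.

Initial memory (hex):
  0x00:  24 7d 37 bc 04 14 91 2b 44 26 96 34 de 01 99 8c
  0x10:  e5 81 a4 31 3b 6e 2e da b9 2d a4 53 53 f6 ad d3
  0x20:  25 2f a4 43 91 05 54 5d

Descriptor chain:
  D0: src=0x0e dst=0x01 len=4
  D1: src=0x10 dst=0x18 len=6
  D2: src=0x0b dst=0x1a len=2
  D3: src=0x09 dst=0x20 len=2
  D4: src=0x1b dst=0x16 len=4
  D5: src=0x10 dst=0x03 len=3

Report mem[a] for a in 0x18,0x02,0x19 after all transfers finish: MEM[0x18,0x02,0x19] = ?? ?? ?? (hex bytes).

D0: mem[0x01..0x04] <- [99 8c e5 81]
D1: mem[0x18..0x1d] <- [e5 81 a4 31 3b 6e]
D2: mem[0x1a..0x1b] <- [34 de]
D3: mem[0x20..0x21] <- [26 96]
D4: mem[0x16..0x19] <- [de 3b 6e ad]
D5: mem[0x03..0x05] <- [e5 81 a4]
query mem[0x18]=0x6e, mem[0x02]=0x8c, mem[0x19]=0xad

MEM[0x18,0x02,0x19] = 6e 8c ad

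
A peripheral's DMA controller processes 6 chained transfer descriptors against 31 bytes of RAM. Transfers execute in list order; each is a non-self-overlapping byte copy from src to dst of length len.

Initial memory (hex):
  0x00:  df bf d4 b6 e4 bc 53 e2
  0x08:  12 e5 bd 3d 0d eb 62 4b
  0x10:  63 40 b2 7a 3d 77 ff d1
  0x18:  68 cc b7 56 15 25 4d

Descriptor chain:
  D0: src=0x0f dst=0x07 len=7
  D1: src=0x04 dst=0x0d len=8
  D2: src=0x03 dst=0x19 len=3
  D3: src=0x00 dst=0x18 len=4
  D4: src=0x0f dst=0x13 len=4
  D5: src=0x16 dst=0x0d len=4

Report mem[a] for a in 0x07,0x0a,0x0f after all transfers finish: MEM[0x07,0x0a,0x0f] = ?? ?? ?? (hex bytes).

MEM[0x07,0x0a,0x0f] = 4b b2 df

D0: mem[0x07..0x0d] <- [4b 63 40 b2 7a 3d 77]
D1: mem[0x0d..0x14] <- [e4 bc 53 4b 63 40 b2 7a]
D2: mem[0x19..0x1b] <- [b6 e4 bc]
D3: mem[0x18..0x1b] <- [df bf d4 b6]
D4: mem[0x13..0x16] <- [53 4b 63 40]
D5: mem[0x0d..0x10] <- [40 d1 df bf]
query mem[0x07]=0x4b, mem[0x0a]=0xb2, mem[0x0f]=0xdf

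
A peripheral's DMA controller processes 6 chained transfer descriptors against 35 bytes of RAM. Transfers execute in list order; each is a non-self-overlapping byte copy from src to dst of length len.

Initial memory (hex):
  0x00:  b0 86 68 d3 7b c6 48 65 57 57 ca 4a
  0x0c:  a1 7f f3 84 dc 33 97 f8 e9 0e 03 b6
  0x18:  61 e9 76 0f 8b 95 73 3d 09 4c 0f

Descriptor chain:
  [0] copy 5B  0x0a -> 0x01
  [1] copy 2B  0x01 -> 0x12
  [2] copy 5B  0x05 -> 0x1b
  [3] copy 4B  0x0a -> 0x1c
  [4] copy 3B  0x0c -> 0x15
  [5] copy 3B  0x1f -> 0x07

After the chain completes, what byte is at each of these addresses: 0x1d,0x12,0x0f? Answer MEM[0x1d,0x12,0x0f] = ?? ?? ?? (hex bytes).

D0: mem[0x01..0x05] <- [ca 4a a1 7f f3]
D1: mem[0x12..0x13] <- [ca 4a]
D2: mem[0x1b..0x1f] <- [f3 48 65 57 57]
D3: mem[0x1c..0x1f] <- [ca 4a a1 7f]
D4: mem[0x15..0x17] <- [a1 7f f3]
D5: mem[0x07..0x09] <- [7f 09 4c]
query mem[0x1d]=0x4a, mem[0x12]=0xca, mem[0x0f]=0x84

MEM[0x1d,0x12,0x0f] = 4a ca 84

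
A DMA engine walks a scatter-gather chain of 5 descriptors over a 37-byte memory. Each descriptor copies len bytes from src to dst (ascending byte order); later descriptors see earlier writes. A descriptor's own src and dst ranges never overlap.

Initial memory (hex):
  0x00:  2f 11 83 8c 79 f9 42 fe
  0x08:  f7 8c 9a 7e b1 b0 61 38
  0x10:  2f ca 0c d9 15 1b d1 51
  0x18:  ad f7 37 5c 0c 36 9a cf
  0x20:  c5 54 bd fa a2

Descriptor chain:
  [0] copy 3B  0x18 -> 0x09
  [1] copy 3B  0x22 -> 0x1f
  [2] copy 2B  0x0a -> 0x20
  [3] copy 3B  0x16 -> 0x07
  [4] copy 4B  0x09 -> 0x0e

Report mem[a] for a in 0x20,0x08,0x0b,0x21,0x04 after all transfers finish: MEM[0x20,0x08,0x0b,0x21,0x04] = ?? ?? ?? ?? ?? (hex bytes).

#0 dst[0x09+3] := {0xad,0xf7,0x37}
#1 dst[0x1f+3] := {0xbd,0xfa,0xa2}
#2 dst[0x20+2] := {0xf7,0x37}
#3 dst[0x07+3] := {0xd1,0x51,0xad}
#4 dst[0x0e+4] := {0xad,0xf7,0x37,0xb1}
query mem[0x20]=0xf7, mem[0x08]=0x51, mem[0x0b]=0x37, mem[0x21]=0x37, mem[0x04]=0x79

MEM[0x20,0x08,0x0b,0x21,0x04] = f7 51 37 37 79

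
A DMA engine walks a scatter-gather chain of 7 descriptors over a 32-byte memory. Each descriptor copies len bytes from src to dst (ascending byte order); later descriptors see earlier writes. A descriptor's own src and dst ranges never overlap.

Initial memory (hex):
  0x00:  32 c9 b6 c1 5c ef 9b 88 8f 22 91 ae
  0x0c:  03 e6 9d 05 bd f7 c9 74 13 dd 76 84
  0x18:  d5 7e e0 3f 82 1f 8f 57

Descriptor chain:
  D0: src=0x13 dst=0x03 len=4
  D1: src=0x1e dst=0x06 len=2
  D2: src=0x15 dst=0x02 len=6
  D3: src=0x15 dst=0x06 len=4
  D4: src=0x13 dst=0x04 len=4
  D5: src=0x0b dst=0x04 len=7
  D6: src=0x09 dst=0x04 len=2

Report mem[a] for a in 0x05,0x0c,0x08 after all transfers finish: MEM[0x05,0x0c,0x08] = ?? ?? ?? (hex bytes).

MEM[0x05,0x0c,0x08] = f7 03 05

#0 dst[0x03+4] := {0x74,0x13,0xdd,0x76}
#1 dst[0x06+2] := {0x8f,0x57}
#2 dst[0x02+6] := {0xdd,0x76,0x84,0xd5,0x7e,0xe0}
#3 dst[0x06+4] := {0xdd,0x76,0x84,0xd5}
#4 dst[0x04+4] := {0x74,0x13,0xdd,0x76}
#5 dst[0x04+7] := {0xae,0x03,0xe6,0x9d,0x05,0xbd,0xf7}
#6 dst[0x04+2] := {0xbd,0xf7}
query mem[0x05]=0xf7, mem[0x0c]=0x03, mem[0x08]=0x05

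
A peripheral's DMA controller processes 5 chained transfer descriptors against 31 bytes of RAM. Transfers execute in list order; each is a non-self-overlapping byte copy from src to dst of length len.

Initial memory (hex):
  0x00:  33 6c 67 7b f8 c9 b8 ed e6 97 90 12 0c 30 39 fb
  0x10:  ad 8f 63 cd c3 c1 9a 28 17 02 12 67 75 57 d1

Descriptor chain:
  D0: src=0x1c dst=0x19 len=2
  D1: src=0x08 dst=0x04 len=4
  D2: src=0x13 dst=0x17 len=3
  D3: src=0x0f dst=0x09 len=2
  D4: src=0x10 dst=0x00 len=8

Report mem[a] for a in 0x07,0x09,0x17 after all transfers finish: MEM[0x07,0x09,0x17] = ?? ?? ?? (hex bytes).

MEM[0x07,0x09,0x17] = cd fb cd

D0: mem[0x19..0x1a] <- [75 57]
D1: mem[0x04..0x07] <- [e6 97 90 12]
D2: mem[0x17..0x19] <- [cd c3 c1]
D3: mem[0x09..0x0a] <- [fb ad]
D4: mem[0x00..0x07] <- [ad 8f 63 cd c3 c1 9a cd]
query mem[0x07]=0xcd, mem[0x09]=0xfb, mem[0x17]=0xcd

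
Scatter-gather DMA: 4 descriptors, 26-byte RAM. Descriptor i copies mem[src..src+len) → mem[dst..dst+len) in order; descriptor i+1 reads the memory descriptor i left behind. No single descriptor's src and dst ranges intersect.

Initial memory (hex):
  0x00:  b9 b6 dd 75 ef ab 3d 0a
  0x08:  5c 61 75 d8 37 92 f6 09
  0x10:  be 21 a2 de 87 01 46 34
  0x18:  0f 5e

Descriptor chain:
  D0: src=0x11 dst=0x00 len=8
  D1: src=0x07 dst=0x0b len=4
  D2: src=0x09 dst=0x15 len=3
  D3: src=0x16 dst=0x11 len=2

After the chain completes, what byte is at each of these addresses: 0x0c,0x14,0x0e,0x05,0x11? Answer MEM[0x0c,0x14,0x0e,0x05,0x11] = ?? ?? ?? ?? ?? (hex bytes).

#0 dst[0x00+8] := {0x21,0xa2,0xde,0x87,0x01,0x46,0x34,0x0f}
#1 dst[0x0b+4] := {0x0f,0x5c,0x61,0x75}
#2 dst[0x15+3] := {0x61,0x75,0x0f}
#3 dst[0x11+2] := {0x75,0x0f}
query mem[0x0c]=0x5c, mem[0x14]=0x87, mem[0x0e]=0x75, mem[0x05]=0x46, mem[0x11]=0x75

MEM[0x0c,0x14,0x0e,0x05,0x11] = 5c 87 75 46 75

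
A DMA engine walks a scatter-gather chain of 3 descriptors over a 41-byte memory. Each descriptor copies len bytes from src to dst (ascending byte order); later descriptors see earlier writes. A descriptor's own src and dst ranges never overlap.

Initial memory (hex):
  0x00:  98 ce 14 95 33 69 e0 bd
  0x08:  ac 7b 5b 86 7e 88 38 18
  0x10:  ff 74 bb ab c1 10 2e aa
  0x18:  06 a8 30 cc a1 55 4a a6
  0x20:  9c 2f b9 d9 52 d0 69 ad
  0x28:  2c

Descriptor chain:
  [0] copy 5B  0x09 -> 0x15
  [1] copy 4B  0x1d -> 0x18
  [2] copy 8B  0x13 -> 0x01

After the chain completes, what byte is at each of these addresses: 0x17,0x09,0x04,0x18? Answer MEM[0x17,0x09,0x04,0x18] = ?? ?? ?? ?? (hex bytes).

MEM[0x17,0x09,0x04,0x18] = 86 7b 5b 55

[0] 0x09->0x15 len=5 : 7b 5b 86 7e 88
[1] 0x1d->0x18 len=4 : 55 4a a6 9c
[2] 0x13->0x01 len=8 : ab c1 7b 5b 86 55 4a a6
query mem[0x17]=0x86, mem[0x09]=0x7b, mem[0x04]=0x5b, mem[0x18]=0x55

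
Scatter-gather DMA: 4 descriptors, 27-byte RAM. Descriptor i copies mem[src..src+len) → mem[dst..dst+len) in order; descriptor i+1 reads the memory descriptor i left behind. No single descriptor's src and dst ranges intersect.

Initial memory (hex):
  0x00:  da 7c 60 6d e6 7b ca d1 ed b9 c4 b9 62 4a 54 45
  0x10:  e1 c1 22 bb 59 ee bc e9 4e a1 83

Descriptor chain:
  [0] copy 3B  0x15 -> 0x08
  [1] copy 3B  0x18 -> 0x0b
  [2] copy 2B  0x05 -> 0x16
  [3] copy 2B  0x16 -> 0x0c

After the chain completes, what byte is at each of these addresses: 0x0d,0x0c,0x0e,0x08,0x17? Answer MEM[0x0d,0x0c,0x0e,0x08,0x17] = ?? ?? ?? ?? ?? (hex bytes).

[0] 0x15->0x08 len=3 : ee bc e9
[1] 0x18->0x0b len=3 : 4e a1 83
[2] 0x05->0x16 len=2 : 7b ca
[3] 0x16->0x0c len=2 : 7b ca
query mem[0x0d]=0xca, mem[0x0c]=0x7b, mem[0x0e]=0x54, mem[0x08]=0xee, mem[0x17]=0xca

MEM[0x0d,0x0c,0x0e,0x08,0x17] = ca 7b 54 ee ca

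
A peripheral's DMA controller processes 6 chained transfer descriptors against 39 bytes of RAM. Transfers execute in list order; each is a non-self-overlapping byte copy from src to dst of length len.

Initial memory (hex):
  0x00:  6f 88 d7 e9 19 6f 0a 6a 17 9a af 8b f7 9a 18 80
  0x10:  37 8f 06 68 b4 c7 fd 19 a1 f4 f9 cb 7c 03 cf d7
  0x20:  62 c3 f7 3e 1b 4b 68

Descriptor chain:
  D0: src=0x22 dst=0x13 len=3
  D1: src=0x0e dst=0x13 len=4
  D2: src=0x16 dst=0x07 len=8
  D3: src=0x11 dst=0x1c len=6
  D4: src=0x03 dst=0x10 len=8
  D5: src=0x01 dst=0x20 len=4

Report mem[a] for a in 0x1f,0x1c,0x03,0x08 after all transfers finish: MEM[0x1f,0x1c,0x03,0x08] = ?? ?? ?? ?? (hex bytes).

MEM[0x1f,0x1c,0x03,0x08] = 80 8f e9 19

#0 dst[0x13+3] := {0xf7,0x3e,0x1b}
#1 dst[0x13+4] := {0x18,0x80,0x37,0x8f}
#2 dst[0x07+8] := {0x8f,0x19,0xa1,0xf4,0xf9,0xcb,0x7c,0x03}
#3 dst[0x1c+6] := {0x8f,0x06,0x18,0x80,0x37,0x8f}
#4 dst[0x10+8] := {0xe9,0x19,0x6f,0x0a,0x8f,0x19,0xa1,0xf4}
#5 dst[0x20+4] := {0x88,0xd7,0xe9,0x19}
query mem[0x1f]=0x80, mem[0x1c]=0x8f, mem[0x03]=0xe9, mem[0x08]=0x19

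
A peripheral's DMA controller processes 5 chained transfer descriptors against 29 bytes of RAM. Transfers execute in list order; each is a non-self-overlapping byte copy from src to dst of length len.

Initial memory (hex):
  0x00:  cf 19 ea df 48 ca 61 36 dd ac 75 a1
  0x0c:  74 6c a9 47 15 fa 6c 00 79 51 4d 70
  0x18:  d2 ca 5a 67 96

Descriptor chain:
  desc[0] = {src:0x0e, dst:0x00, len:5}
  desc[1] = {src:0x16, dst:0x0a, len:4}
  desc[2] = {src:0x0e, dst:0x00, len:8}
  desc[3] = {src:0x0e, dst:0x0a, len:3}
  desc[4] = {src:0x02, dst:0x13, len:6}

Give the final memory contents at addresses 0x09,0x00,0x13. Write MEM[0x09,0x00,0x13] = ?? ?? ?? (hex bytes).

#0 dst[0x00+5] := {0xa9,0x47,0x15,0xfa,0x6c}
#1 dst[0x0a+4] := {0x4d,0x70,0xd2,0xca}
#2 dst[0x00+8] := {0xa9,0x47,0x15,0xfa,0x6c,0x00,0x79,0x51}
#3 dst[0x0a+3] := {0xa9,0x47,0x15}
#4 dst[0x13+6] := {0x15,0xfa,0x6c,0x00,0x79,0x51}
query mem[0x09]=0xac, mem[0x00]=0xa9, mem[0x13]=0x15

MEM[0x09,0x00,0x13] = ac a9 15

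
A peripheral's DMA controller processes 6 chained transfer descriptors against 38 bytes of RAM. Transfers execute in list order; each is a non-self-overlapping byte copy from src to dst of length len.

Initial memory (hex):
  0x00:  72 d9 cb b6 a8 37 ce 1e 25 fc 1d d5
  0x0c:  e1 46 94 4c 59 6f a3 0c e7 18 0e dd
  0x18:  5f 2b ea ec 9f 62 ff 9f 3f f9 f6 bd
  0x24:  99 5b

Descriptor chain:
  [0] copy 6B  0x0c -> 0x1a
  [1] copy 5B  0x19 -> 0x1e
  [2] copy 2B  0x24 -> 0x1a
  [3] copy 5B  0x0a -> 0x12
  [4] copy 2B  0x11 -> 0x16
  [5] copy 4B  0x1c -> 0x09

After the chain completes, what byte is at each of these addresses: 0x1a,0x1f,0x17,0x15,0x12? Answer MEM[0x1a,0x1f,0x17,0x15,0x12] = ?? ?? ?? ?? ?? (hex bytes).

MEM[0x1a,0x1f,0x17,0x15,0x12] = 99 e1 1d 46 1d

D0: mem[0x1a..0x1f] <- [e1 46 94 4c 59 6f]
D1: mem[0x1e..0x22] <- [2b e1 46 94 4c]
D2: mem[0x1a..0x1b] <- [99 5b]
D3: mem[0x12..0x16] <- [1d d5 e1 46 94]
D4: mem[0x16..0x17] <- [6f 1d]
D5: mem[0x09..0x0c] <- [94 4c 2b e1]
query mem[0x1a]=0x99, mem[0x1f]=0xe1, mem[0x17]=0x1d, mem[0x15]=0x46, mem[0x12]=0x1d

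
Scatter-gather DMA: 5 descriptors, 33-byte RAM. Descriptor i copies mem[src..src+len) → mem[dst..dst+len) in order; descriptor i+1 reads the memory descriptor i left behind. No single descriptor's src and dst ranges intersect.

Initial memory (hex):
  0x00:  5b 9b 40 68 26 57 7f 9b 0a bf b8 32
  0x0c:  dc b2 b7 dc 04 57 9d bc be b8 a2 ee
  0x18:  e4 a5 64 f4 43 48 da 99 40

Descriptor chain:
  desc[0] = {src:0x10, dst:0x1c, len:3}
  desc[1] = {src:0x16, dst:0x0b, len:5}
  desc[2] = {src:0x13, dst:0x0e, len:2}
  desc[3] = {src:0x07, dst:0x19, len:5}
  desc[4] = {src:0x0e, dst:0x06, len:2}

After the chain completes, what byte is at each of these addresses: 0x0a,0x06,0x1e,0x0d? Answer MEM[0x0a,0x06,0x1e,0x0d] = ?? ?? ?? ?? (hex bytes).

MEM[0x0a,0x06,0x1e,0x0d] = b8 bc 9d e4

[0] 0x10->0x1c len=3 : 04 57 9d
[1] 0x16->0x0b len=5 : a2 ee e4 a5 64
[2] 0x13->0x0e len=2 : bc be
[3] 0x07->0x19 len=5 : 9b 0a bf b8 a2
[4] 0x0e->0x06 len=2 : bc be
query mem[0x0a]=0xb8, mem[0x06]=0xbc, mem[0x1e]=0x9d, mem[0x0d]=0xe4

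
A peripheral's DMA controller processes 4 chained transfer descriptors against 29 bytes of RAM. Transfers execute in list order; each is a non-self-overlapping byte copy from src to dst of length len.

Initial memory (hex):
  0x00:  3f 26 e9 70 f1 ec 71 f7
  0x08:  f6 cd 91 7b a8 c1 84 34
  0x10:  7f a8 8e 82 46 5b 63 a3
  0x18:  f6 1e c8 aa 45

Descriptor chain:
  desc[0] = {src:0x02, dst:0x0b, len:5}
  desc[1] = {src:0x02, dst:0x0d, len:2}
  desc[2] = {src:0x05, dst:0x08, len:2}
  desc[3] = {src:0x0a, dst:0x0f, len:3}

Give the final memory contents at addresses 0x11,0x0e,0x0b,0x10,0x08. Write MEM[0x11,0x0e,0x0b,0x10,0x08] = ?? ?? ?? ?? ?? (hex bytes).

[0] 0x02->0x0b len=5 : e9 70 f1 ec 71
[1] 0x02->0x0d len=2 : e9 70
[2] 0x05->0x08 len=2 : ec 71
[3] 0x0a->0x0f len=3 : 91 e9 70
query mem[0x11]=0x70, mem[0x0e]=0x70, mem[0x0b]=0xe9, mem[0x10]=0xe9, mem[0x08]=0xec

MEM[0x11,0x0e,0x0b,0x10,0x08] = 70 70 e9 e9 ec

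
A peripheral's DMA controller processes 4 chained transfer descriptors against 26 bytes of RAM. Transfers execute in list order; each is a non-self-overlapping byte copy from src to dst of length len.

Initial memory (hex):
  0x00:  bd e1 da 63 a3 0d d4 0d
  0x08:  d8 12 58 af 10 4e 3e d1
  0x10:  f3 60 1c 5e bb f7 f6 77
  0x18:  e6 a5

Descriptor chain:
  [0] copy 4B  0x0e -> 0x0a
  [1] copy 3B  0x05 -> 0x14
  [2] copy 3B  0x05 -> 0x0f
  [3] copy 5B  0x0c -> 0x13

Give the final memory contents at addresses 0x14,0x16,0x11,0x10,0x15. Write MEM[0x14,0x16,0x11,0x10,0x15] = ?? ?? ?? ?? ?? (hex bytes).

MEM[0x14,0x16,0x11,0x10,0x15] = 60 0d 0d d4 3e

[0] 0x0e->0x0a len=4 : 3e d1 f3 60
[1] 0x05->0x14 len=3 : 0d d4 0d
[2] 0x05->0x0f len=3 : 0d d4 0d
[3] 0x0c->0x13 len=5 : f3 60 3e 0d d4
query mem[0x14]=0x60, mem[0x16]=0x0d, mem[0x11]=0x0d, mem[0x10]=0xd4, mem[0x15]=0x3e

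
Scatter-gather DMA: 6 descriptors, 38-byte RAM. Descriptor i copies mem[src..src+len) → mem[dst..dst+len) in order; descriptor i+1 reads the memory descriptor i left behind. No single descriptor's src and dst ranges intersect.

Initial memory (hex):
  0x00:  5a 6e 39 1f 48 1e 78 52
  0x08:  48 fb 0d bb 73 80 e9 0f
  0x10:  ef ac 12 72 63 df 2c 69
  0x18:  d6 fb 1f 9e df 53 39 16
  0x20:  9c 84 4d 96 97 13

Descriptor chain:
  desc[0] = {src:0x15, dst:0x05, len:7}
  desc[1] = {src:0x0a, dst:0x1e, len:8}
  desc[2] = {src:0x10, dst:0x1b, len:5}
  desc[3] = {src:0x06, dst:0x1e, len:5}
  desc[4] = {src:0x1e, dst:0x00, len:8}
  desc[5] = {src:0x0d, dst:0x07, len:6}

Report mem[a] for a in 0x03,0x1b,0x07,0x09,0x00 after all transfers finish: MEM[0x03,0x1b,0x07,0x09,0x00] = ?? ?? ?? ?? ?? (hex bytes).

MEM[0x03,0x1b,0x07,0x09,0x00] = fb ef 80 0f 2c

#0 dst[0x05+7] := {0xdf,0x2c,0x69,0xd6,0xfb,0x1f,0x9e}
#1 dst[0x1e+8] := {0x1f,0x9e,0x73,0x80,0xe9,0x0f,0xef,0xac}
#2 dst[0x1b+5] := {0xef,0xac,0x12,0x72,0x63}
#3 dst[0x1e+5] := {0x2c,0x69,0xd6,0xfb,0x1f}
#4 dst[0x00+8] := {0x2c,0x69,0xd6,0xfb,0x1f,0x0f,0xef,0xac}
#5 dst[0x07+6] := {0x80,0xe9,0x0f,0xef,0xac,0x12}
query mem[0x03]=0xfb, mem[0x1b]=0xef, mem[0x07]=0x80, mem[0x09]=0x0f, mem[0x00]=0x2c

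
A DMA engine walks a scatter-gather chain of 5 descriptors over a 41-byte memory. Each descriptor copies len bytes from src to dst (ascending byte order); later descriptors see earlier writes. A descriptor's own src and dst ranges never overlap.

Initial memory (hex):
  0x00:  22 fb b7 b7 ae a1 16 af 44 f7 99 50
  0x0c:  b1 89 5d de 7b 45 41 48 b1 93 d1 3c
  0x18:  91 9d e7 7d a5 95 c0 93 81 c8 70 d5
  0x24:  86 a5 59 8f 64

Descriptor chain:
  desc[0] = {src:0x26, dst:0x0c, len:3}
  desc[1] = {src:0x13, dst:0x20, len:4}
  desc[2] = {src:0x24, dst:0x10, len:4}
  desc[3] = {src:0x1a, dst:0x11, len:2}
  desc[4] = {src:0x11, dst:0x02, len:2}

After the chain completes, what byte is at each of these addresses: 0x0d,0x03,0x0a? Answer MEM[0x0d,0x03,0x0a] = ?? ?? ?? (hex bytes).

MEM[0x0d,0x03,0x0a] = 8f 7d 99

D0: mem[0x0c..0x0e] <- [59 8f 64]
D1: mem[0x20..0x23] <- [48 b1 93 d1]
D2: mem[0x10..0x13] <- [86 a5 59 8f]
D3: mem[0x11..0x12] <- [e7 7d]
D4: mem[0x02..0x03] <- [e7 7d]
query mem[0x0d]=0x8f, mem[0x03]=0x7d, mem[0x0a]=0x99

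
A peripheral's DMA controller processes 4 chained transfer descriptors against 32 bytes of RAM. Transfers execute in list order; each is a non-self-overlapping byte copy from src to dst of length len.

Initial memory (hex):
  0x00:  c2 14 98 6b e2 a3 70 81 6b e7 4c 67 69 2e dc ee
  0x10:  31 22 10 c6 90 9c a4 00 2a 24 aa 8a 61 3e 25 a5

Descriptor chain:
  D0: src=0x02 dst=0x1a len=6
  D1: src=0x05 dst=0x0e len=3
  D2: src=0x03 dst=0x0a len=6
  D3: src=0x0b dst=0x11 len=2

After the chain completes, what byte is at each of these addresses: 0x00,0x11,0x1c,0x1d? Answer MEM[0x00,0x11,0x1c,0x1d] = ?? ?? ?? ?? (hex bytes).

D0: mem[0x1a..0x1f] <- [98 6b e2 a3 70 81]
D1: mem[0x0e..0x10] <- [a3 70 81]
D2: mem[0x0a..0x0f] <- [6b e2 a3 70 81 6b]
D3: mem[0x11..0x12] <- [e2 a3]
query mem[0x00]=0xc2, mem[0x11]=0xe2, mem[0x1c]=0xe2, mem[0x1d]=0xa3

MEM[0x00,0x11,0x1c,0x1d] = c2 e2 e2 a3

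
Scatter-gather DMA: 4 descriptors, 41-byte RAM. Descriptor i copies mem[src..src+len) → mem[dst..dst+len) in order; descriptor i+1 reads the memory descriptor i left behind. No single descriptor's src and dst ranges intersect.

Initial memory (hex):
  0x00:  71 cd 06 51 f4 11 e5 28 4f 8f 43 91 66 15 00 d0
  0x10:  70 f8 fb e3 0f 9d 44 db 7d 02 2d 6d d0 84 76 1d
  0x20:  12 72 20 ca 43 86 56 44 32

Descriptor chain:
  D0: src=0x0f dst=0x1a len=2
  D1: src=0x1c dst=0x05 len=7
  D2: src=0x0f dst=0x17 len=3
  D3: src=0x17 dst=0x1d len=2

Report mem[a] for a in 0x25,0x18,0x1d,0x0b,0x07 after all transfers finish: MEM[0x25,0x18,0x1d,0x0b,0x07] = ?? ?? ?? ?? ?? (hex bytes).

MEM[0x25,0x18,0x1d,0x0b,0x07] = 86 70 d0 20 76

  after D0: wrote 2B at 0x1a = d070
  after D1: wrote 7B at 0x05 = d084761d127220
  after D2: wrote 3B at 0x17 = d070f8
  after D3: wrote 2B at 0x1d = d070
query mem[0x25]=0x86, mem[0x18]=0x70, mem[0x1d]=0xd0, mem[0x0b]=0x20, mem[0x07]=0x76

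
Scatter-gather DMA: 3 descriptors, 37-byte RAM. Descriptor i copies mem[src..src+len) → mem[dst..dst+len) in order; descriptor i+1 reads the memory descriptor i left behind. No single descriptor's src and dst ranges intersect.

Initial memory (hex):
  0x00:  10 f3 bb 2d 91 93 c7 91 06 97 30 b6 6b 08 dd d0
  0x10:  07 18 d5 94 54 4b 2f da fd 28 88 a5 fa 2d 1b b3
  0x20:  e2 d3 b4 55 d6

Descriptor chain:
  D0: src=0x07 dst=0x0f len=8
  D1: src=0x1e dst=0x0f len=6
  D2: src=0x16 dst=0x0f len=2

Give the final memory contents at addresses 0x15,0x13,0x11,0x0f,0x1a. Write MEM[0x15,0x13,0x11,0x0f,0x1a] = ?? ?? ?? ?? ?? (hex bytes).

MEM[0x15,0x13,0x11,0x0f,0x1a] = 08 b4 e2 dd 88

D0: mem[0x0f..0x16] <- [91 06 97 30 b6 6b 08 dd]
D1: mem[0x0f..0x14] <- [1b b3 e2 d3 b4 55]
D2: mem[0x0f..0x10] <- [dd da]
query mem[0x15]=0x08, mem[0x13]=0xb4, mem[0x11]=0xe2, mem[0x0f]=0xdd, mem[0x1a]=0x88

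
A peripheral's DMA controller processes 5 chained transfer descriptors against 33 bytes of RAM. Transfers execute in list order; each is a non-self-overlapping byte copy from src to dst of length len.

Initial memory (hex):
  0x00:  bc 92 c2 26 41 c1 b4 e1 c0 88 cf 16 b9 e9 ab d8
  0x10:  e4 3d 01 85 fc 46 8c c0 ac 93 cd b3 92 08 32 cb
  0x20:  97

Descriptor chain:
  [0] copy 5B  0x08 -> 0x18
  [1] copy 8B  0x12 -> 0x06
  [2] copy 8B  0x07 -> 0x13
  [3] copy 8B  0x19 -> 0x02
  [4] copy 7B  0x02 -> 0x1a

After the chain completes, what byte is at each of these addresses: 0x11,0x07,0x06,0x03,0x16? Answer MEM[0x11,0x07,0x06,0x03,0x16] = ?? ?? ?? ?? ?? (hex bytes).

MEM[0x11,0x07,0x06,0x03,0x16] = 3d 32 08 ab 8c

[0] 0x08->0x18 len=5 : c0 88 cf 16 b9
[1] 0x12->0x06 len=8 : 01 85 fc 46 8c c0 c0 88
[2] 0x07->0x13 len=8 : 85 fc 46 8c c0 c0 88 ab
[3] 0x19->0x02 len=8 : 88 ab 16 b9 08 32 cb 97
[4] 0x02->0x1a len=7 : 88 ab 16 b9 08 32 cb
query mem[0x11]=0x3d, mem[0x07]=0x32, mem[0x06]=0x08, mem[0x03]=0xab, mem[0x16]=0x8c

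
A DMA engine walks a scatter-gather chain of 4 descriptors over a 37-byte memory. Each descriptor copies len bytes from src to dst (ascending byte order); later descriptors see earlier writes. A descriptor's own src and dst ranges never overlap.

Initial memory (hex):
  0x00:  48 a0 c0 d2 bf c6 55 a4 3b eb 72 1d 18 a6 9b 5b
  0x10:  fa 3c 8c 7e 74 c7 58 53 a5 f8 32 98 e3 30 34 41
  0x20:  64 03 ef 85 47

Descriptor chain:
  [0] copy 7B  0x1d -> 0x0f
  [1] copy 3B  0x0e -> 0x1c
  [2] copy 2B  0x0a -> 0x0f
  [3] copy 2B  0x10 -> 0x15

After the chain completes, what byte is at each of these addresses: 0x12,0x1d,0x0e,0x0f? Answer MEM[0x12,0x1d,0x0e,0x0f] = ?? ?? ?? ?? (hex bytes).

[0] 0x1d->0x0f len=7 : 30 34 41 64 03 ef 85
[1] 0x0e->0x1c len=3 : 9b 30 34
[2] 0x0a->0x0f len=2 : 72 1d
[3] 0x10->0x15 len=2 : 1d 41
query mem[0x12]=0x64, mem[0x1d]=0x30, mem[0x0e]=0x9b, mem[0x0f]=0x72

MEM[0x12,0x1d,0x0e,0x0f] = 64 30 9b 72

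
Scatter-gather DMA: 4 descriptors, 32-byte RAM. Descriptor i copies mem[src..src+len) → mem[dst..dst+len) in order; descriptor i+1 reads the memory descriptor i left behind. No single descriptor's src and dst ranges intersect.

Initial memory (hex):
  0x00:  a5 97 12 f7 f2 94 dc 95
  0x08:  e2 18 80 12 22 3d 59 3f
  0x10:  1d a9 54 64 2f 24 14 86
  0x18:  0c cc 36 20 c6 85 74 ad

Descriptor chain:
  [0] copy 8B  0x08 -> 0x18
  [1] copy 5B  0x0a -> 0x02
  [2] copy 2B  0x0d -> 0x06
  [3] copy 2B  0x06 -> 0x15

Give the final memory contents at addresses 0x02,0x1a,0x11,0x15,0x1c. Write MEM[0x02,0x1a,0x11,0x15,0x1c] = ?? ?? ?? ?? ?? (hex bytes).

  after D0: wrote 8B at 0x18 = e2188012223d593f
  after D1: wrote 5B at 0x02 = 8012223d59
  after D2: wrote 2B at 0x06 = 3d59
  after D3: wrote 2B at 0x15 = 3d59
query mem[0x02]=0x80, mem[0x1a]=0x80, mem[0x11]=0xa9, mem[0x15]=0x3d, mem[0x1c]=0x22

MEM[0x02,0x1a,0x11,0x15,0x1c] = 80 80 a9 3d 22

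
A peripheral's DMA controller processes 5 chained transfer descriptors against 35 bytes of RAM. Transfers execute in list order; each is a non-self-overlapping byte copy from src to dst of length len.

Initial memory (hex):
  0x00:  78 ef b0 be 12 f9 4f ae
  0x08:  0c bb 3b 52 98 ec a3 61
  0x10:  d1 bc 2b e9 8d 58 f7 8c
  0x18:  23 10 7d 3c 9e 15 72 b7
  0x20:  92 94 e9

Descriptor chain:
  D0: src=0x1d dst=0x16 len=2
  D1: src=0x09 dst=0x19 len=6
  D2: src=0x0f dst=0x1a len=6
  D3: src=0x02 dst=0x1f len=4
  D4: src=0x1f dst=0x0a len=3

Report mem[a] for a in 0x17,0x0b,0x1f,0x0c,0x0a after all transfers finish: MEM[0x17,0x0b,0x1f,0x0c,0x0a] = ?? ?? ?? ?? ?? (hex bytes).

MEM[0x17,0x0b,0x1f,0x0c,0x0a] = 72 be b0 12 b0

[0] 0x1d->0x16 len=2 : 15 72
[1] 0x09->0x19 len=6 : bb 3b 52 98 ec a3
[2] 0x0f->0x1a len=6 : 61 d1 bc 2b e9 8d
[3] 0x02->0x1f len=4 : b0 be 12 f9
[4] 0x1f->0x0a len=3 : b0 be 12
query mem[0x17]=0x72, mem[0x0b]=0xbe, mem[0x1f]=0xb0, mem[0x0c]=0x12, mem[0x0a]=0xb0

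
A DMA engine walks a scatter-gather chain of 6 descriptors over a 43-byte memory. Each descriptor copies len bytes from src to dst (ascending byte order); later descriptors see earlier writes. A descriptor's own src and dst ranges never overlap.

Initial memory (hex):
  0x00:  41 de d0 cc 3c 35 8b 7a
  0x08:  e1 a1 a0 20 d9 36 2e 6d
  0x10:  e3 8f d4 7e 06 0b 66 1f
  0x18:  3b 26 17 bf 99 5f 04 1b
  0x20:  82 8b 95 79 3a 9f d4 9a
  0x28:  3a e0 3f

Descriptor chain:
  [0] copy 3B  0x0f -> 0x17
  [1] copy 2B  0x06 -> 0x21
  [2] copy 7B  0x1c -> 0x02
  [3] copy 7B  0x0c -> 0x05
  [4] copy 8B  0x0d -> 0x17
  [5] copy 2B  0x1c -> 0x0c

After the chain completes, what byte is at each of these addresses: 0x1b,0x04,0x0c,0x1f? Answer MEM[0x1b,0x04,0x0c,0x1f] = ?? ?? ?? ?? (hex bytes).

  after D0: wrote 3B at 0x17 = 6de38f
  after D1: wrote 2B at 0x21 = 8b7a
  after D2: wrote 7B at 0x02 = 995f041b828b7a
  after D3: wrote 7B at 0x05 = d9362e6de38fd4
  after D4: wrote 8B at 0x17 = 362e6de38fd47e06
  after D5: wrote 2B at 0x0c = d47e
query mem[0x1b]=0x8f, mem[0x04]=0x04, mem[0x0c]=0xd4, mem[0x1f]=0x1b

MEM[0x1b,0x04,0x0c,0x1f] = 8f 04 d4 1b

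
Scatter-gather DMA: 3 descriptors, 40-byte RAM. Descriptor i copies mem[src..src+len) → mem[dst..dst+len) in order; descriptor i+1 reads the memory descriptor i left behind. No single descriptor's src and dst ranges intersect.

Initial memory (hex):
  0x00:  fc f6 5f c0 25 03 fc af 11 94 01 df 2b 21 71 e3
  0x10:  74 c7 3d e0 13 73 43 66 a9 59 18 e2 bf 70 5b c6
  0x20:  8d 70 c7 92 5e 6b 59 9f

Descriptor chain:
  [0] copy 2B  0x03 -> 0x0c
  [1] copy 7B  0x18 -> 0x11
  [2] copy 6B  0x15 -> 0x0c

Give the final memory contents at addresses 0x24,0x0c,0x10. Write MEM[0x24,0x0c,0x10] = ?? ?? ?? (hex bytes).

MEM[0x24,0x0c,0x10] = 5e bf 59

#0 dst[0x0c+2] := {0xc0,0x25}
#1 dst[0x11+7] := {0xa9,0x59,0x18,0xe2,0xbf,0x70,0x5b}
#2 dst[0x0c+6] := {0xbf,0x70,0x5b,0xa9,0x59,0x18}
query mem[0x24]=0x5e, mem[0x0c]=0xbf, mem[0x10]=0x59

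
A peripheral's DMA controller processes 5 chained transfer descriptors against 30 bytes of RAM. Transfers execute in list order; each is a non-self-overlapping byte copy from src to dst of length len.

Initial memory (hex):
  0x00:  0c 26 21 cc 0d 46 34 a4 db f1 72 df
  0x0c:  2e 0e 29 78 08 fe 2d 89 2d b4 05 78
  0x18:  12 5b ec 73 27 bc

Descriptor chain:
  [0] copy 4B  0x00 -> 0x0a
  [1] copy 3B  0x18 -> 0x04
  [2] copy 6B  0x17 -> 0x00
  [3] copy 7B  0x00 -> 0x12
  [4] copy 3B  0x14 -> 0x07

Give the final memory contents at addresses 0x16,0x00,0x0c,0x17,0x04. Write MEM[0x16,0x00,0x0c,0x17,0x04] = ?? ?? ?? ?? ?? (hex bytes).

MEM[0x16,0x00,0x0c,0x17,0x04] = 73 78 21 27 73

[0] 0x00->0x0a len=4 : 0c 26 21 cc
[1] 0x18->0x04 len=3 : 12 5b ec
[2] 0x17->0x00 len=6 : 78 12 5b ec 73 27
[3] 0x00->0x12 len=7 : 78 12 5b ec 73 27 ec
[4] 0x14->0x07 len=3 : 5b ec 73
query mem[0x16]=0x73, mem[0x00]=0x78, mem[0x0c]=0x21, mem[0x17]=0x27, mem[0x04]=0x73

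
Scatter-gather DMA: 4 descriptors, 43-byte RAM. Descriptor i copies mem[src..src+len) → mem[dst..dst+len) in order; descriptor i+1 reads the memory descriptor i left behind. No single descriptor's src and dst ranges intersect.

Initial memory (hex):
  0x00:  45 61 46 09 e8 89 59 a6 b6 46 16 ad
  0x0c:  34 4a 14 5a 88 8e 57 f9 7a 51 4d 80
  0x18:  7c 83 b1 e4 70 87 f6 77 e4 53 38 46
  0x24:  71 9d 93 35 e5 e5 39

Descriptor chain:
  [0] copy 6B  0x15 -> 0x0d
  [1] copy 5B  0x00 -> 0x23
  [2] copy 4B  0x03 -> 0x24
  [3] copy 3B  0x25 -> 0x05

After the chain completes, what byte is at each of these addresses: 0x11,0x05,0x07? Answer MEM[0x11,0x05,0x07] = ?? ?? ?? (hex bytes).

MEM[0x11,0x05,0x07] = 83 e8 59

[0] 0x15->0x0d len=6 : 51 4d 80 7c 83 b1
[1] 0x00->0x23 len=5 : 45 61 46 09 e8
[2] 0x03->0x24 len=4 : 09 e8 89 59
[3] 0x25->0x05 len=3 : e8 89 59
query mem[0x11]=0x83, mem[0x05]=0xe8, mem[0x07]=0x59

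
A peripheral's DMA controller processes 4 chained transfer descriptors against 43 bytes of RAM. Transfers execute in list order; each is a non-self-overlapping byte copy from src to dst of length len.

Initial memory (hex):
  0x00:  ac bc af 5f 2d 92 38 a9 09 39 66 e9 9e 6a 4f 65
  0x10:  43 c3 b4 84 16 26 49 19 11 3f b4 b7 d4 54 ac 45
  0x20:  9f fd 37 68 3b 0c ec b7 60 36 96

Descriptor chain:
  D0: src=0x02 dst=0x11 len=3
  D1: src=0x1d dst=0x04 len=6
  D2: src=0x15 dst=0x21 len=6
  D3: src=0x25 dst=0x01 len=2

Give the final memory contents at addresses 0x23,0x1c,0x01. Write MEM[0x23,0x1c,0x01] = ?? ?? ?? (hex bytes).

MEM[0x23,0x1c,0x01] = 19 d4 3f

D0: mem[0x11..0x13] <- [af 5f 2d]
D1: mem[0x04..0x09] <- [54 ac 45 9f fd 37]
D2: mem[0x21..0x26] <- [26 49 19 11 3f b4]
D3: mem[0x01..0x02] <- [3f b4]
query mem[0x23]=0x19, mem[0x1c]=0xd4, mem[0x01]=0x3f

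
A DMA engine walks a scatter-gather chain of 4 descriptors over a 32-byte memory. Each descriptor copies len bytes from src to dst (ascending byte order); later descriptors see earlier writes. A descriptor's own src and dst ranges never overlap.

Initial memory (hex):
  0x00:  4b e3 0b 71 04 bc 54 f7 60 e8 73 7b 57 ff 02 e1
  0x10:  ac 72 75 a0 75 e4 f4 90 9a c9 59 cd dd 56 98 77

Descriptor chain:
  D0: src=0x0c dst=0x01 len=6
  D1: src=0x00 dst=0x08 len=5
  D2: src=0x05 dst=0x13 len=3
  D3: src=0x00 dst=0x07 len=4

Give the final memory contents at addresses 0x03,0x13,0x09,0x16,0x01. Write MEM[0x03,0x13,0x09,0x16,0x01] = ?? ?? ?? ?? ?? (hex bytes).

MEM[0x03,0x13,0x09,0x16,0x01] = 02 ac ff f4 57

  after D0: wrote 6B at 0x01 = 57ff02e1ac72
  after D1: wrote 5B at 0x08 = 4b57ff02e1
  after D2: wrote 3B at 0x13 = ac72f7
  after D3: wrote 4B at 0x07 = 4b57ff02
query mem[0x03]=0x02, mem[0x13]=0xac, mem[0x09]=0xff, mem[0x16]=0xf4, mem[0x01]=0x57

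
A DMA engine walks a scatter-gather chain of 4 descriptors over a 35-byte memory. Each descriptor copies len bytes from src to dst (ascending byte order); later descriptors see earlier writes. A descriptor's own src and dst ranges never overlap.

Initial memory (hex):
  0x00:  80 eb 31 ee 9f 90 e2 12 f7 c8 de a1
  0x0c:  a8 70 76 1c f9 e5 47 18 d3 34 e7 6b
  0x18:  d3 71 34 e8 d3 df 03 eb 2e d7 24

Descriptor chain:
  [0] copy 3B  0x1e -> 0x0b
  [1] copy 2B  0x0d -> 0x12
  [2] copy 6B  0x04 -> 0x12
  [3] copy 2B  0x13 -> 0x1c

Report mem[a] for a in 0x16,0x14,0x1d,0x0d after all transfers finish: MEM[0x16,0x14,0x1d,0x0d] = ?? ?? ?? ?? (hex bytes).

D0: mem[0x0b..0x0d] <- [03 eb 2e]
D1: mem[0x12..0x13] <- [2e 76]
D2: mem[0x12..0x17] <- [9f 90 e2 12 f7 c8]
D3: mem[0x1c..0x1d] <- [90 e2]
query mem[0x16]=0xf7, mem[0x14]=0xe2, mem[0x1d]=0xe2, mem[0x0d]=0x2e

MEM[0x16,0x14,0x1d,0x0d] = f7 e2 e2 2e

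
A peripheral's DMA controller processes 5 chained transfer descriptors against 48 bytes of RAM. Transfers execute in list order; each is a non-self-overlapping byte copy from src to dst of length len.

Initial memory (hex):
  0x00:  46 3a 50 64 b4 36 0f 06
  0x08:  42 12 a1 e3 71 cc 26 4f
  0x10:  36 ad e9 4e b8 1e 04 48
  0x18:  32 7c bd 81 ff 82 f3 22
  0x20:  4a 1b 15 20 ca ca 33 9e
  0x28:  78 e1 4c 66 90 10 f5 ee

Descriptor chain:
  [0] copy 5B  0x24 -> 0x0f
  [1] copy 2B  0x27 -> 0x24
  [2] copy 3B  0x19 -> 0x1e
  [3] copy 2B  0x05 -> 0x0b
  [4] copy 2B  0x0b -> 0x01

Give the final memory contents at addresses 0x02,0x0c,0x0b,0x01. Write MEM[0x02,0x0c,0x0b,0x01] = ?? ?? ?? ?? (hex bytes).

#0 dst[0x0f+5] := {0xca,0xca,0x33,0x9e,0x78}
#1 dst[0x24+2] := {0x9e,0x78}
#2 dst[0x1e+3] := {0x7c,0xbd,0x81}
#3 dst[0x0b+2] := {0x36,0x0f}
#4 dst[0x01+2] := {0x36,0x0f}
query mem[0x02]=0x0f, mem[0x0c]=0x0f, mem[0x0b]=0x36, mem[0x01]=0x36

MEM[0x02,0x0c,0x0b,0x01] = 0f 0f 36 36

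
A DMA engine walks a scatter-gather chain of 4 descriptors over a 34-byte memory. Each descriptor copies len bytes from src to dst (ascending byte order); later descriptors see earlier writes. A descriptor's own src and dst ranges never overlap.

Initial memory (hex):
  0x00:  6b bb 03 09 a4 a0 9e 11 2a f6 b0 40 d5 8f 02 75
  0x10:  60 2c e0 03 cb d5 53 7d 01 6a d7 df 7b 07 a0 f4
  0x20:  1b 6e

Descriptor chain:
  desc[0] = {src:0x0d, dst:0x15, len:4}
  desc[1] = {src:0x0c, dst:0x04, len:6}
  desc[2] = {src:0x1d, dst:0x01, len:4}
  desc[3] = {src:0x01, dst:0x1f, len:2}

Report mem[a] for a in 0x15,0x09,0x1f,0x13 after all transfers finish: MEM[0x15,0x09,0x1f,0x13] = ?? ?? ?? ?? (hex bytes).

MEM[0x15,0x09,0x1f,0x13] = 8f 2c 07 03

#0 dst[0x15+4] := {0x8f,0x02,0x75,0x60}
#1 dst[0x04+6] := {0xd5,0x8f,0x02,0x75,0x60,0x2c}
#2 dst[0x01+4] := {0x07,0xa0,0xf4,0x1b}
#3 dst[0x1f+2] := {0x07,0xa0}
query mem[0x15]=0x8f, mem[0x09]=0x2c, mem[0x1f]=0x07, mem[0x13]=0x03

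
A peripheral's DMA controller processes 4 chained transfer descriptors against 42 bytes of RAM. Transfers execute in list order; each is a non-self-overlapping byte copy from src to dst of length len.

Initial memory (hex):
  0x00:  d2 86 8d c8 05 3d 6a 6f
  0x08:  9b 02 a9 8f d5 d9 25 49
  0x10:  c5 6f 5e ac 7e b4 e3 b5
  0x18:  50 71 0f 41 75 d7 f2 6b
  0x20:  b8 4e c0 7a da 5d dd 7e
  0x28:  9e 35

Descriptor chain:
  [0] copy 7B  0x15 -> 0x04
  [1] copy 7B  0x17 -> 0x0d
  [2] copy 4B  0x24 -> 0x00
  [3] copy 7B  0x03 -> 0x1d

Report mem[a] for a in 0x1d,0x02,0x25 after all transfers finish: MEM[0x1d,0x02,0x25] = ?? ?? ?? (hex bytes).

[0] 0x15->0x04 len=7 : b4 e3 b5 50 71 0f 41
[1] 0x17->0x0d len=7 : b5 50 71 0f 41 75 d7
[2] 0x24->0x00 len=4 : da 5d dd 7e
[3] 0x03->0x1d len=7 : 7e b4 e3 b5 50 71 0f
query mem[0x1d]=0x7e, mem[0x02]=0xdd, mem[0x25]=0x5d

MEM[0x1d,0x02,0x25] = 7e dd 5d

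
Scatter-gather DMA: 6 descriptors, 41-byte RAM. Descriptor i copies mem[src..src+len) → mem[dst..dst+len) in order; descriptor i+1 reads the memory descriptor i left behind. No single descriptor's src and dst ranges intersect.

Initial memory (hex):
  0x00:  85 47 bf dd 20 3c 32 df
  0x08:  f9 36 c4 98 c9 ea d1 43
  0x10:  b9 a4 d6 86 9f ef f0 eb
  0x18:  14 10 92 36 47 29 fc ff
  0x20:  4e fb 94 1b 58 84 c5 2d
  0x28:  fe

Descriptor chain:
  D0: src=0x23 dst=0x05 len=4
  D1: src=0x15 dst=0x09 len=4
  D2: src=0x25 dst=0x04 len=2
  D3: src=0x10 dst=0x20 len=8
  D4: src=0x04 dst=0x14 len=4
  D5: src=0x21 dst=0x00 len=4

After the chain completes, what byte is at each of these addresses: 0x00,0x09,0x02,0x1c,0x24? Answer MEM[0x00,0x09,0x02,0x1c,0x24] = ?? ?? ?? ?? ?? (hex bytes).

MEM[0x00,0x09,0x02,0x1c,0x24] = a4 ef 86 47 9f

D0: mem[0x05..0x08] <- [1b 58 84 c5]
D1: mem[0x09..0x0c] <- [ef f0 eb 14]
D2: mem[0x04..0x05] <- [84 c5]
D3: mem[0x20..0x27] <- [b9 a4 d6 86 9f ef f0 eb]
D4: mem[0x14..0x17] <- [84 c5 58 84]
D5: mem[0x00..0x03] <- [a4 d6 86 9f]
query mem[0x00]=0xa4, mem[0x09]=0xef, mem[0x02]=0x86, mem[0x1c]=0x47, mem[0x24]=0x9f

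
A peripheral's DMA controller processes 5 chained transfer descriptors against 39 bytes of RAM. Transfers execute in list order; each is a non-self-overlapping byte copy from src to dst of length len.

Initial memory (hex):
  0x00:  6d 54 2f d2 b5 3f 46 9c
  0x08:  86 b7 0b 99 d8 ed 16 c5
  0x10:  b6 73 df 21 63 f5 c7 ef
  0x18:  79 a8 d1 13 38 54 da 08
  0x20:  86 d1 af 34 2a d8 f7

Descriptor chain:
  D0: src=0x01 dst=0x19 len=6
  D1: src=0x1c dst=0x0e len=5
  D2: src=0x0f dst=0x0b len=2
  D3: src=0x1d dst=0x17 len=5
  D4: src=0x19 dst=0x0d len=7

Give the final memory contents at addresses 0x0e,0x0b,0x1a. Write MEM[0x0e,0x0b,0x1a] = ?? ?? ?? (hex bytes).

MEM[0x0e,0x0b,0x1a] = 86 3f 86

[0] 0x01->0x19 len=6 : 54 2f d2 b5 3f 46
[1] 0x1c->0x0e len=5 : b5 3f 46 08 86
[2] 0x0f->0x0b len=2 : 3f 46
[3] 0x1d->0x17 len=5 : 3f 46 08 86 d1
[4] 0x19->0x0d len=7 : 08 86 d1 b5 3f 46 08
query mem[0x0e]=0x86, mem[0x0b]=0x3f, mem[0x1a]=0x86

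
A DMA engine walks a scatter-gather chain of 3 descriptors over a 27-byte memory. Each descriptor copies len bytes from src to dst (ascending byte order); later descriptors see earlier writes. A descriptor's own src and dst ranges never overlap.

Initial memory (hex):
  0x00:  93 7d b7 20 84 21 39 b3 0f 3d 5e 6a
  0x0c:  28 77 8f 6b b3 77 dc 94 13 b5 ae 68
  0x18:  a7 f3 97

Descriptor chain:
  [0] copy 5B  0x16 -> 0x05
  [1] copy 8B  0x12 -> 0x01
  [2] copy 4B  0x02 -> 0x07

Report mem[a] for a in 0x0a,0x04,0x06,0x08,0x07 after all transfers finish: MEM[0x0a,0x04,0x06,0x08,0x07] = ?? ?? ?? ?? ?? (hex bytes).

MEM[0x0a,0x04,0x06,0x08,0x07] = ae b5 68 13 94

  after D0: wrote 5B at 0x05 = ae68a7f397
  after D1: wrote 8B at 0x01 = dc9413b5ae68a7f3
  after D2: wrote 4B at 0x07 = 9413b5ae
query mem[0x0a]=0xae, mem[0x04]=0xb5, mem[0x06]=0x68, mem[0x08]=0x13, mem[0x07]=0x94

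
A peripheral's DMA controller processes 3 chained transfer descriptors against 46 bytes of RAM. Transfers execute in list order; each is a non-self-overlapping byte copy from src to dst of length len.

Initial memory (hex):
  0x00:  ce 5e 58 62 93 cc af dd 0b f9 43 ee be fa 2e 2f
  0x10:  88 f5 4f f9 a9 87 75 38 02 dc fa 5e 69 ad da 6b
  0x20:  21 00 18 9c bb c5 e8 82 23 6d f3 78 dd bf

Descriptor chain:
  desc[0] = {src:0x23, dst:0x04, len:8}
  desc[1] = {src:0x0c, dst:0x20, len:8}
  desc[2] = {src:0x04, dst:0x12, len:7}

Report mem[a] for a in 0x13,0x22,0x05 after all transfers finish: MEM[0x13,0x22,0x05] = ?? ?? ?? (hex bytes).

#0 dst[0x04+8] := {0x9c,0xbb,0xc5,0xe8,0x82,0x23,0x6d,0xf3}
#1 dst[0x20+8] := {0xbe,0xfa,0x2e,0x2f,0x88,0xf5,0x4f,0xf9}
#2 dst[0x12+7] := {0x9c,0xbb,0xc5,0xe8,0x82,0x23,0x6d}
query mem[0x13]=0xbb, mem[0x22]=0x2e, mem[0x05]=0xbb

MEM[0x13,0x22,0x05] = bb 2e bb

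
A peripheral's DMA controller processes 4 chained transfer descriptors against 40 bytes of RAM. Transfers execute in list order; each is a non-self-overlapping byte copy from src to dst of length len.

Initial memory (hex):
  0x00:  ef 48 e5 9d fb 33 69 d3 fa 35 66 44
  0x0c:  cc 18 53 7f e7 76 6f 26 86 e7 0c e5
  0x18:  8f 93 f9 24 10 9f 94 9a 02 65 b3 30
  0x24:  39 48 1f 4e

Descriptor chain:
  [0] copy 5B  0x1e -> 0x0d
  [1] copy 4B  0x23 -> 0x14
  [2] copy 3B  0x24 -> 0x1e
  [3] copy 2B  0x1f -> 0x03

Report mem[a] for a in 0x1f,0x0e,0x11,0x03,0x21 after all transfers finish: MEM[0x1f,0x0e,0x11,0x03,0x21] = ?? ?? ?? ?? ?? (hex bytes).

MEM[0x1f,0x0e,0x11,0x03,0x21] = 48 9a b3 48 65

[0] 0x1e->0x0d len=5 : 94 9a 02 65 b3
[1] 0x23->0x14 len=4 : 30 39 48 1f
[2] 0x24->0x1e len=3 : 39 48 1f
[3] 0x1f->0x03 len=2 : 48 1f
query mem[0x1f]=0x48, mem[0x0e]=0x9a, mem[0x11]=0xb3, mem[0x03]=0x48, mem[0x21]=0x65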